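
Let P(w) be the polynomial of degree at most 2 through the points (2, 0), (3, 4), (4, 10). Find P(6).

Evaluate each Lagrange basis at w = 6:
L_0(6) = (3)·(2)/[(-1)·(-2)] = 3
L_1(6) = (4)·(2)/[(1)·(-1)] = -8
L_2(6) = (4)·(3)/[(2)·(1)] = 6
Sum: 0 + 4·(-8) + 10·(6) = 28

28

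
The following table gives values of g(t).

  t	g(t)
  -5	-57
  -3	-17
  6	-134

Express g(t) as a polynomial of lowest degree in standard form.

g(t) = -3t^2 - 4t - 2

Build the Lagrange basis polynomials:
L_0(t) = (t + 3)(t - 6) / [22] = (1/22)t^2 - (3/22)t - 9/11
L_1(t) = (t + 5)(t - 6) / [-18] = -(1/18)t^2 + (1/18)t + 5/3
L_2(t) = (t + 5)(t + 3) / [99] = (1/99)t^2 + (8/99)t + 5/33
g(t) = (-57)·L_0 + (-17)·L_1 + (-134)·L_2
  (-57)·L_0(t) = -(57/22)t^2 + (171/22)t + 513/11
  (-17)·L_1(t) = (17/18)t^2 - (17/18)t - 85/3
  (-134)·L_2(t) = -(134/99)t^2 - (1072/99)t - 670/33
Adding term by term: -3t^2 - 4t - 2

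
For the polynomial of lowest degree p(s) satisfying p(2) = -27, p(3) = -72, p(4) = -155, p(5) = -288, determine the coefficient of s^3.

The leading coefficient equals the top divided difference p[2,3,4,5].
p[2,3] = (-72 - (-27)) / (3 - 2) = -45
p[3,4] = (-155 - (-72)) / (4 - 3) = -83
p[4,5] = (-288 - (-155)) / (5 - 4) = -133
p[2,3,4] = (-83 - (-45)) / (4 - 2) = -19
p[3,4,5] = (-133 - (-83)) / (5 - 3) = -25
p[2,3,4,5] = (-25 - (-19)) / (5 - 2) = -2

-2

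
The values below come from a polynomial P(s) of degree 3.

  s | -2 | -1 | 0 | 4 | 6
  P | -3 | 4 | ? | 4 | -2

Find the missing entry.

111/14

The 4 known values determine P uniquely (degree ≤ 3).
Evaluate each Lagrange basis at s = 0:
L_0(0) = (1)·(-4)·(-6)/[(-1)·(-6)·(-8)] = -1/2
L_1(0) = (2)·(-4)·(-6)/[(1)·(-5)·(-7)] = 48/35
L_2(0) = (2)·(1)·(-6)/[(6)·(5)·(-2)] = 1/5
L_3(0) = (2)·(1)·(-4)/[(8)·(7)·(2)] = -1/14
Sum: (-3)·(-1/2) + 4·(48/35) + 4·(1/5) + (-2)·(-1/14) = 111/14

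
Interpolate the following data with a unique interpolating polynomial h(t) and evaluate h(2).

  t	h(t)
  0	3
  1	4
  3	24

Using Newton's divided-difference form:
h[0,1] = (4 - 3) / (1 - 0) = 1
h[1,3] = (24 - 4) / (3 - 1) = 10
h[0,1,3] = (10 - 1) / (3 - 0) = 3
h(2) = 3 + 1·(2) + 3·(2)·(1) = 11

11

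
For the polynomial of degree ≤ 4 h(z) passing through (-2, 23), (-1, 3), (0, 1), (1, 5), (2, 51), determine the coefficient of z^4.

Build the Lagrange basis polynomials:
L_0(z) = (z + 1)z(z - 1)(z - 2) / [24] = (1/24)z^4 - (1/12)z^3 - (1/24)z^2 + (1/12)z
L_1(z) = (z + 2)z(z - 1)(z - 2) / [-6] = -(1/6)z^4 + (1/6)z^3 + (2/3)z^2 - (2/3)z
L_2(z) = (z + 2)(z + 1)(z - 1)(z - 2) / [4] = (1/4)z^4 - (5/4)z^2 + 1
L_3(z) = (z + 2)(z + 1)z(z - 2) / [-6] = -(1/6)z^4 - (1/6)z^3 + (2/3)z^2 + (2/3)z
L_4(z) = (z + 2)(z + 1)z(z - 1) / [24] = (1/24)z^4 + (1/12)z^3 - (1/24)z^2 - (1/12)z
h(z) = 23·L_0 + 3·L_1 + 1·L_2 + 5·L_3 + 51·L_4
Only the coefficient of z^4 is needed; take it from each L_i and combine:
23·(1/24) + 3·(-1/6) + 1·(1/4) + 5·(-1/6) + 51·(1/24) = 2

2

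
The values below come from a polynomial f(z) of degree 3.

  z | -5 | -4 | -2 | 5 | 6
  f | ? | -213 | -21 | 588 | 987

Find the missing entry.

-432

The 4 known values determine f uniquely (degree ≤ 3).
Evaluate each Lagrange basis at z = -5:
L_0(-5) = (-3)·(-10)·(-11)/[(-2)·(-9)·(-10)] = 11/6
L_1(-5) = (-1)·(-10)·(-11)/[(2)·(-7)·(-8)] = -55/56
L_2(-5) = (-1)·(-3)·(-11)/[(9)·(7)·(-1)] = 11/21
L_3(-5) = (-1)·(-3)·(-10)/[(10)·(8)·(1)] = -3/8
Sum: (-213)·(11/6) + (-21)·(-55/56) + 588·(11/21) + 987·(-3/8) = -432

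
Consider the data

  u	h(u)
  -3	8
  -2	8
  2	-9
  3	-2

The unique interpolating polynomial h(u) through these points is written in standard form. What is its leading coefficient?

The leading coefficient equals the top divided difference h[-3,-2,2,3].
h[-3,-2] = (8 - 8) / (-2 - (-3)) = 0
h[-2,2] = (-9 - 8) / (2 - (-2)) = -17/4
h[2,3] = (-2 - (-9)) / (3 - 2) = 7
h[-3,-2,2] = (-17/4 - 0) / (2 - (-3)) = -17/20
h[-2,2,3] = (7 - (-17/4)) / (3 - (-2)) = 9/4
h[-3,-2,2,3] = (9/4 - (-17/20)) / (3 - (-3)) = 31/60

31/60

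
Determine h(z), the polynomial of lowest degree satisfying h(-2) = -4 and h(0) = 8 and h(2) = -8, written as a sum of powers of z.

Build the Lagrange basis polynomials:
L_0(z) = z(z - 2) / [8] = (1/8)z^2 - (1/4)z
L_1(z) = (z + 2)(z - 2) / [-4] = -(1/4)z^2 + 1
L_2(z) = (z + 2)z / [8] = (1/8)z^2 + (1/4)z
h(z) = (-4)·L_0 + 8·L_1 + (-8)·L_2
  (-4)·L_0(z) = -(1/2)z^2 + z
  8·L_1(z) = -2z^2 + 8
  (-8)·L_2(z) = -z^2 - 2z
Adding term by term: -(7/2)z^2 - z + 8

h(z) = -(7/2)z^2 - z + 8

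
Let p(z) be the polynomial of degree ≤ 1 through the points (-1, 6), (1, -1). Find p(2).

-9/2

L_0(2) = (1)/[(-2)] = -1/2
L_1(2) = (3)/[(2)] = 3/2
Sum: 6·(-1/2) + (-1)·(3/2) = -9/2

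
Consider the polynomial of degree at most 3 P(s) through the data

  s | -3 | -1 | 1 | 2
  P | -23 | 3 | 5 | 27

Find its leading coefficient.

2

The leading coefficient equals the top divided difference P[-3,-1,1,2].
P[-3,-1] = (3 - (-23)) / (-1 - (-3)) = 13
P[-1,1] = (5 - 3) / (1 - (-1)) = 1
P[1,2] = (27 - 5) / (2 - 1) = 22
P[-3,-1,1] = (1 - 13) / (1 - (-3)) = -3
P[-1,1,2] = (22 - 1) / (2 - (-1)) = 7
P[-3,-1,1,2] = (7 - (-3)) / (2 - (-3)) = 2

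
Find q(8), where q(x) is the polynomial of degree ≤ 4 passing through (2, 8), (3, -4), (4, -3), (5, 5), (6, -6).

-289

Evaluate each Lagrange basis at x = 8:
L_0(8) = (5)·(4)·(3)·(2)/[(-1)·(-2)·(-3)·(-4)] = 5
L_1(8) = (6)·(4)·(3)·(2)/[(1)·(-1)·(-2)·(-3)] = -24
L_2(8) = (6)·(5)·(3)·(2)/[(2)·(1)·(-1)·(-2)] = 45
L_3(8) = (6)·(5)·(4)·(2)/[(3)·(2)·(1)·(-1)] = -40
L_4(8) = (6)·(5)·(4)·(3)/[(4)·(3)·(2)·(1)] = 15
Sum: 8·(5) + (-4)·(-24) + (-3)·(45) + 5·(-40) + (-6)·(15) = -289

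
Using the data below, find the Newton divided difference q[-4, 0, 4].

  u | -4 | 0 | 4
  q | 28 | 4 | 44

2

q[-4,0] = (4 - 28) / (0 - (-4)) = -6
q[0,4] = (44 - 4) / (4 - 0) = 10
q[-4,0,4] = (10 - (-6)) / (4 - (-4)) = 2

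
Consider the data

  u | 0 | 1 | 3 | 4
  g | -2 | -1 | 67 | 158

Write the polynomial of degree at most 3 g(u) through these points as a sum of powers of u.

g(u) = 2u^3 + 3u^2 - 4u - 2

Build the Lagrange basis polynomials:
L_0(u) = (u - 1)(u - 3)(u - 4) / [-12] = -(1/12)u^3 + (2/3)u^2 - (19/12)u + 1
L_1(u) = u(u - 3)(u - 4) / [6] = (1/6)u^3 - (7/6)u^2 + 2u
L_2(u) = u(u - 1)(u - 4) / [-6] = -(1/6)u^3 + (5/6)u^2 - (2/3)u
L_3(u) = u(u - 1)(u - 3) / [12] = (1/12)u^3 - (1/3)u^2 + (1/4)u
g(u) = (-2)·L_0 + (-1)·L_1 + 67·L_2 + 158·L_3
  (-2)·L_0(u) = (1/6)u^3 - (4/3)u^2 + (19/6)u - 2
  (-1)·L_1(u) = -(1/6)u^3 + (7/6)u^2 - 2u
  67·L_2(u) = -(67/6)u^3 + (335/6)u^2 - (134/3)u
  158·L_3(u) = (79/6)u^3 - (158/3)u^2 + (79/2)u
Adding term by term: 2u^3 + 3u^2 - 4u - 2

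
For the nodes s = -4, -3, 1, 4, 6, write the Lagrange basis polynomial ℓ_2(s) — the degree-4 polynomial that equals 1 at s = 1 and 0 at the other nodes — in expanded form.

ℓ_2(s) = (1/300)s^4 - (1/100)s^3 - (17/150)s^2 + (4/25)s + 24/25

ℓ_2(s) = (s + 4)(s + 3)(s - 4)(s - 6) / [(5)·(4)·(-3)·(-5)]
       = (s^4 - 3s^3 - 34s^2 + 48s + 288) / (300)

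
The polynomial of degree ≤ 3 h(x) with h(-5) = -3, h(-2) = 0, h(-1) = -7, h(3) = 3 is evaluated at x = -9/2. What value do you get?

273/128

Using Newton's divided-difference form:
h[-5,-2] = (0 - (-3)) / (-2 - (-5)) = 1
h[-2,-1] = (-7 - 0) / (-1 - (-2)) = -7
h[-1,3] = (3 - (-7)) / (3 - (-1)) = 5/2
h[-5,-2,-1] = (-7 - 1) / (-1 - (-5)) = -2
h[-2,-1,3] = (5/2 - (-7)) / (3 - (-2)) = 19/10
h[-5,-2,-1,3] = (19/10 - (-2)) / (3 - (-5)) = 39/80
h(-9/2) = -3 + 1·(1/2) + (-2)·(1/2)·(-5/2) + (39/80)·(1/2)·(-5/2)·(-7/2) = 273/128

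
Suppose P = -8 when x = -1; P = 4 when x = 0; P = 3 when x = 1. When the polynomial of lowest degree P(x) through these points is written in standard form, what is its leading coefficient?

L_0(x) = x(x - 1) / [2] = (1/2)x^2 - (1/2)x
L_1(x) = (x + 1)(x - 1) / [-1] = -x^2 + 1
L_2(x) = (x + 1)x / [2] = (1/2)x^2 + (1/2)x
P(x) = (-8)·L_0 + 4·L_1 + 3·L_2
Only the coefficient of x^2 is needed; take it from each L_i and combine:
(-8)·(1/2) + 4·(-1) + 3·(1/2) = -13/2

-13/2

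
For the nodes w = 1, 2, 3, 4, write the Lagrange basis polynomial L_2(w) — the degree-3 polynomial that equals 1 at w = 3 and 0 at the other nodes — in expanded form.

L_2(w) = (w - 1)(w - 2)(w - 4) / [(2)·(1)·(-1)]
       = (w^3 - 7w^2 + 14w - 8) / (-2)

L_2(w) = -(1/2)w^3 + (7/2)w^2 - 7w + 4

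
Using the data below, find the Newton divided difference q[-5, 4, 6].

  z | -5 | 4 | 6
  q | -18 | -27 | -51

q[-5,4] = (-27 - (-18)) / (4 - (-5)) = -1
q[4,6] = (-51 - (-27)) / (6 - 4) = -12
q[-5,4,6] = (-12 - (-1)) / (6 - (-5)) = -1

-1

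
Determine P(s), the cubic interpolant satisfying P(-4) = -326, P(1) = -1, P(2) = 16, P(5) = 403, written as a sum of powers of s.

P(s) = 4s^3 - 4s^2 + s - 2

L_0(s) = (s - 1)(s - 2)(s - 5) / [-270] = -(1/270)s^3 + (4/135)s^2 - (17/270)s + 1/27
L_1(s) = (s + 4)(s - 2)(s - 5) / [20] = (1/20)s^3 - (3/20)s^2 - (9/10)s + 2
L_2(s) = (s + 4)(s - 1)(s - 5) / [-18] = -(1/18)s^3 + (1/9)s^2 + (19/18)s - 10/9
L_3(s) = (s + 4)(s - 1)(s - 2) / [108] = (1/108)s^3 + (1/108)s^2 - (5/54)s + 2/27
P(s) = (-326)·L_0 + (-1)·L_1 + 16·L_2 + 403·L_3
  (-326)·L_0(s) = (163/135)s^3 - (1304/135)s^2 + (2771/135)s - 326/27
  (-1)·L_1(s) = -(1/20)s^3 + (3/20)s^2 + (9/10)s - 2
  16·L_2(s) = -(8/9)s^3 + (16/9)s^2 + (152/9)s - 160/9
  403·L_3(s) = (403/108)s^3 + (403/108)s^2 - (2015/54)s + 806/27
Adding term by term: 4s^3 - 4s^2 + s - 2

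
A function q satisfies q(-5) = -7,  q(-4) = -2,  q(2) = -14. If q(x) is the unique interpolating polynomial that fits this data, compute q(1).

L_0(1) = (5)·(-1)/[(-1)·(-7)] = -5/7
L_1(1) = (6)·(-1)/[(1)·(-6)] = 1
L_2(1) = (6)·(5)/[(7)·(6)] = 5/7
Sum: (-7)·(-5/7) + (-2)·(1) + (-14)·(5/7) = -7

-7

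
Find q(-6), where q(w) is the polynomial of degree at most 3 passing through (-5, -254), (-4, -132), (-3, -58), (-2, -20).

-436

L_0(-6) = (-2)·(-3)·(-4)/[(-1)·(-2)·(-3)] = 4
L_1(-6) = (-1)·(-3)·(-4)/[(1)·(-1)·(-2)] = -6
L_2(-6) = (-1)·(-2)·(-4)/[(2)·(1)·(-1)] = 4
L_3(-6) = (-1)·(-2)·(-3)/[(3)·(2)·(1)] = -1
Sum: (-254)·(4) + (-132)·(-6) + (-58)·(4) + (-20)·(-1) = -436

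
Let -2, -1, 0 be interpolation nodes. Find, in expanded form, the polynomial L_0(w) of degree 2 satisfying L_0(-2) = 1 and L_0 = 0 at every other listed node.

L_0(w) = (1/2)w^2 + (1/2)w

L_0(w) = (w + 1)w / [(-1)·(-2)]
       = (w^2 + w) / (2)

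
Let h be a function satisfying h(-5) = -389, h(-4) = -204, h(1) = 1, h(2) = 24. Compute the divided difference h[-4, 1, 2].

-3

h[-4,1] = (1 - (-204)) / (1 - (-4)) = 41
h[1,2] = (24 - 1) / (2 - 1) = 23
h[-4,1,2] = (23 - 41) / (2 - (-4)) = -3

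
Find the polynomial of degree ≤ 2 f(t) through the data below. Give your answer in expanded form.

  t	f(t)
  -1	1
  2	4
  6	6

f(t) = -(1/14)t^2 + (15/14)t + 15/7

L_0(t) = (t - 2)(t - 6) / [21] = (1/21)t^2 - (8/21)t + 4/7
L_1(t) = (t + 1)(t - 6) / [-12] = -(1/12)t^2 + (5/12)t + 1/2
L_2(t) = (t + 1)(t - 2) / [28] = (1/28)t^2 - (1/28)t - 1/14
f(t) = 1·L_0 + 4·L_1 + 6·L_2
  1·L_0(t) = (1/21)t^2 - (8/21)t + 4/7
  4·L_1(t) = -(1/3)t^2 + (5/3)t + 2
  6·L_2(t) = (3/14)t^2 - (3/14)t - 3/7
Adding term by term: -(1/14)t^2 + (15/14)t + 15/7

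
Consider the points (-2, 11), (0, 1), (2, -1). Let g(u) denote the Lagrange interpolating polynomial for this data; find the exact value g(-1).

L_0(-1) = (-1)·(-3)/[(-2)·(-4)] = 3/8
L_1(-1) = (1)·(-3)/[(2)·(-2)] = 3/4
L_2(-1) = (1)·(-1)/[(4)·(2)] = -1/8
Sum: 11·(3/8) + 1·(3/4) + (-1)·(-1/8) = 5

5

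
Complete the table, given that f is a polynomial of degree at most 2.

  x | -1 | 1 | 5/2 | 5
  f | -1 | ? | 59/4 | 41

5

The 3 known values determine f uniquely (degree ≤ 2).
L_0(1) = (-3/2)·(-4)/[(-7/2)·(-6)] = 2/7
L_1(1) = (2)·(-4)/[(7/2)·(-5/2)] = 32/35
L_2(1) = (2)·(-3/2)/[(6)·(5/2)] = -1/5
Sum: (-1)·(2/7) + 59/4·(32/35) + 41·(-1/5) = 5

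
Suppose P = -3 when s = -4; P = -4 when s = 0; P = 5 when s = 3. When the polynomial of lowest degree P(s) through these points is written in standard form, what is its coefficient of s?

L_0(s) = s(s - 3) / [28] = (1/28)s^2 - (3/28)s
L_1(s) = (s + 4)(s - 3) / [-12] = -(1/12)s^2 - (1/12)s + 1
L_2(s) = (s + 4)s / [21] = (1/21)s^2 + (4/21)s
P(s) = (-3)·L_0 + (-4)·L_1 + 5·L_2
Only the coefficient of s is needed; take it from each L_i and combine:
(-3)·(-3/28) + (-4)·(-1/12) + 5·(4/21) = 45/28

45/28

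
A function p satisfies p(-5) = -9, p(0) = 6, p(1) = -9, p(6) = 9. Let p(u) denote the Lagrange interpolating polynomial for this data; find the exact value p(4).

-1656/55

Evaluate each Lagrange basis at u = 4:
L_0(4) = (4)·(3)·(-2)/[(-5)·(-6)·(-11)] = 4/55
L_1(4) = (9)·(3)·(-2)/[(5)·(-1)·(-6)] = -9/5
L_2(4) = (9)·(4)·(-2)/[(6)·(1)·(-5)] = 12/5
L_3(4) = (9)·(4)·(3)/[(11)·(6)·(5)] = 18/55
Sum: (-9)·(4/55) + 6·(-9/5) + (-9)·(12/5) + 9·(18/55) = -1656/55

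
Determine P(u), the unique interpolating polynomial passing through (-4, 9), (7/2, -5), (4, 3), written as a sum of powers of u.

Build the Lagrange basis polynomials:
L_0(u) = (u - 7/2)(u - 4) / [60] = (1/60)u^2 - (1/8)u + 7/30
L_1(u) = (u + 4)(u - 4) / [-15/4] = -(4/15)u^2 + 64/15
L_2(u) = (u + 4)(u - 7/2) / [4] = (1/4)u^2 + (1/8)u - 7/2
P(u) = 9·L_0 + (-5)·L_1 + 3·L_2
  9·L_0(u) = (3/20)u^2 - (9/8)u + 21/10
  (-5)·L_1(u) = (4/3)u^2 - 64/3
  3·L_2(u) = (3/4)u^2 + (3/8)u - 21/2
Adding term by term: (67/30)u^2 - (3/4)u - 446/15

P(u) = (67/30)u^2 - (3/4)u - 446/15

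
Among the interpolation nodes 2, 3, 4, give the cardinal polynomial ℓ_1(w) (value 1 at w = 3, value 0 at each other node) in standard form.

ℓ_1(w) = (w - 2)(w - 4) / [(1)·(-1)]
       = (w^2 - 6w + 8) / (-1)

ℓ_1(w) = -w^2 + 6w - 8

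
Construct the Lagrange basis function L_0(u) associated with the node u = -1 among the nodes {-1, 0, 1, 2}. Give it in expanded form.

L_0(u) = u(u - 1)(u - 2) / [(-1)·(-2)·(-3)]
       = (u^3 - 3u^2 + 2u) / (-6)

L_0(u) = -(1/6)u^3 + (1/2)u^2 - (1/3)u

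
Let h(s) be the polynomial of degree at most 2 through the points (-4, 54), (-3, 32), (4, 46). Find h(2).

Evaluate each Lagrange basis at s = 2:
L_0(2) = (5)·(-2)/[(-1)·(-8)] = -5/4
L_1(2) = (6)·(-2)/[(1)·(-7)] = 12/7
L_2(2) = (6)·(5)/[(8)·(7)] = 15/28
Sum: 54·(-5/4) + 32·(12/7) + 46·(15/28) = 12

12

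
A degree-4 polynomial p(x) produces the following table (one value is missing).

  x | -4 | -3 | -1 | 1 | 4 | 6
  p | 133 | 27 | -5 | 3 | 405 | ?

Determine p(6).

The 5 known values determine p uniquely (degree ≤ 4).
Evaluate each Lagrange basis at x = 6:
L_0(6) = (9)·(7)·(5)·(2)/[(-1)·(-3)·(-5)·(-8)] = 21/4
L_1(6) = (10)·(7)·(5)·(2)/[(1)·(-2)·(-4)·(-7)] = -25/2
L_2(6) = (10)·(9)·(5)·(2)/[(3)·(2)·(-2)·(-5)] = 15
L_3(6) = (10)·(9)·(7)·(2)/[(5)·(4)·(2)·(-3)] = -21/2
L_4(6) = (10)·(9)·(7)·(5)/[(8)·(7)·(5)·(3)] = 15/4
Sum: 133·(21/4) + 27·(-25/2) + (-5)·(15) + 3·(-21/2) + 405·(15/4) = 1773

1773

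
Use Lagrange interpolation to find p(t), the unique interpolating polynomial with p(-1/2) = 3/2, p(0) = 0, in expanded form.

Build the Lagrange basis polynomials:
L_0(t) = t / [-1/2] = -2t
L_1(t) = (t + 1/2) / [1/2] = 2t + 1
p(t) = (3/2)·L_0 + 0·L_1
  (3/2)·L_0(t) = -3t
  0·L_1(t) = 0
Adding term by term: -3t

p(t) = -3t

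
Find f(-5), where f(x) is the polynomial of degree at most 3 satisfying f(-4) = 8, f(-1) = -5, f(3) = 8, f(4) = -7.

Evaluate each Lagrange basis at x = -5:
L_0(-5) = (-4)·(-8)·(-9)/[(-3)·(-7)·(-8)] = 12/7
L_1(-5) = (-1)·(-8)·(-9)/[(3)·(-4)·(-5)] = -6/5
L_2(-5) = (-1)·(-4)·(-9)/[(7)·(4)·(-1)] = 9/7
L_3(-5) = (-1)·(-4)·(-8)/[(8)·(5)·(1)] = -4/5
Sum: 8·(12/7) + (-5)·(-6/5) + 8·(9/7) + (-7)·(-4/5) = 178/5

178/5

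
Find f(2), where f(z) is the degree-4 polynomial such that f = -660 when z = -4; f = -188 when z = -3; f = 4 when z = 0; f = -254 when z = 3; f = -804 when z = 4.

-48

L_0(2) = (5)·(2)·(-1)·(-2)/[(-1)·(-4)·(-7)·(-8)] = 5/56
L_1(2) = (6)·(2)·(-1)·(-2)/[(1)·(-3)·(-6)·(-7)] = -4/21
L_2(2) = (6)·(5)·(-1)·(-2)/[(4)·(3)·(-3)·(-4)] = 5/12
L_3(2) = (6)·(5)·(2)·(-2)/[(7)·(6)·(3)·(-1)] = 20/21
L_4(2) = (6)·(5)·(2)·(-1)/[(8)·(7)·(4)·(1)] = -15/56
Sum: (-660)·(5/56) + (-188)·(-4/21) + 4·(5/12) + (-254)·(20/21) + (-804)·(-15/56) = -48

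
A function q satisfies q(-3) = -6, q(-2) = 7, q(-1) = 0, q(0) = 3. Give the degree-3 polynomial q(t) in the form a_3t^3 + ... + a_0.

q(t) = 5t^3 + 20t^2 + 18t + 3

Newton's divided differences:
q[-3,-2] = (7 - (-6)) / (-2 - (-3)) = 13
q[-2,-1] = (0 - 7) / (-1 - (-2)) = -7
q[-1,0] = (3 - 0) / (0 - (-1)) = 3
q[-3,-2,-1] = (-7 - 13) / (-1 - (-3)) = -10
q[-2,-1,0] = (3 - (-7)) / (0 - (-2)) = 5
q[-3,-2,-1,0] = (5 - (-10)) / (0 - (-3)) = 5
q(t) = -6 + 13·(t + 3) + (-10)·(t + 3)(t + 2) + 5·(t + 3)(t + 2)(t + 1)
Expanding: q(t) = 5t^3 + 20t^2 + 18t + 3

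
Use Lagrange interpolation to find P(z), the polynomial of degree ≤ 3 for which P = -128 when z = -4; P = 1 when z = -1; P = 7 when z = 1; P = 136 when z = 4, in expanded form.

P(z) = 2z^3 + z + 4

Build the Lagrange basis polynomials:
L_0(z) = (z + 1)(z - 1)(z - 4) / [-120] = -(1/120)z^3 + (1/30)z^2 + (1/120)z - 1/30
L_1(z) = (z + 4)(z - 1)(z - 4) / [30] = (1/30)z^3 - (1/30)z^2 - (8/15)z + 8/15
L_2(z) = (z + 4)(z + 1)(z - 4) / [-30] = -(1/30)z^3 - (1/30)z^2 + (8/15)z + 8/15
L_3(z) = (z + 4)(z + 1)(z - 1) / [120] = (1/120)z^3 + (1/30)z^2 - (1/120)z - 1/30
P(z) = (-128)·L_0 + 1·L_1 + 7·L_2 + 136·L_3
  (-128)·L_0(z) = (16/15)z^3 - (64/15)z^2 - (16/15)z + 64/15
  1·L_1(z) = (1/30)z^3 - (1/30)z^2 - (8/15)z + 8/15
  7·L_2(z) = -(7/30)z^3 - (7/30)z^2 + (56/15)z + 56/15
  136·L_3(z) = (17/15)z^3 + (68/15)z^2 - (17/15)z - 68/15
Adding term by term: 2z^3 + z + 4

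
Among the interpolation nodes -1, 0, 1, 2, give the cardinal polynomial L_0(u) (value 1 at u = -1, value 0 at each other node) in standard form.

L_0(u) = -(1/6)u^3 + (1/2)u^2 - (1/3)u

L_0(u) = u(u - 1)(u - 2) / [(-1)·(-2)·(-3)]
       = (u^3 - 3u^2 + 2u) / (-6)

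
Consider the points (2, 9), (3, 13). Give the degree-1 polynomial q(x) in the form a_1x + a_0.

q(x) = 4x + 1

Build the Lagrange basis polynomials:
L_0(x) = (x - 3) / [-1] = -x + 3
L_1(x) = (x - 2) / [1] = x - 2
q(x) = 9·L_0 + 13·L_1
  9·L_0(x) = -9x + 27
  13·L_1(x) = 13x - 26
Adding term by term: 4x + 1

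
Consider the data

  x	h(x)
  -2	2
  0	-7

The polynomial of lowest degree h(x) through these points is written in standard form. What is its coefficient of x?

-9/2

The leading coefficient equals the top divided difference h[-2,0].
h[-2,0] = (-7 - 2) / (0 - (-2)) = -9/2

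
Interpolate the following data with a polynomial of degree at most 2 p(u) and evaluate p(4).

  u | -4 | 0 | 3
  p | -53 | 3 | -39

-69

L_0(4) = (4)·(1)/[(-4)·(-7)] = 1/7
L_1(4) = (8)·(1)/[(4)·(-3)] = -2/3
L_2(4) = (8)·(4)/[(7)·(3)] = 32/21
Sum: (-53)·(1/7) + 3·(-2/3) + (-39)·(32/21) = -69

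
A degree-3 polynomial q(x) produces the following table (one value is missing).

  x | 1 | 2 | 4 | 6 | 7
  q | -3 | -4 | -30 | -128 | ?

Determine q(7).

The 4 known values determine q uniquely (degree ≤ 3).
L_0(7) = (5)·(3)·(1)/[(-1)·(-3)·(-5)] = -1
L_1(7) = (6)·(3)·(1)/[(1)·(-2)·(-4)] = 9/4
L_2(7) = (6)·(5)·(1)/[(3)·(2)·(-2)] = -5/2
L_3(7) = (6)·(5)·(3)/[(5)·(4)·(2)] = 9/4
Sum: (-3)·(-1) + (-4)·(9/4) + (-30)·(-5/2) + (-128)·(9/4) = -219

-219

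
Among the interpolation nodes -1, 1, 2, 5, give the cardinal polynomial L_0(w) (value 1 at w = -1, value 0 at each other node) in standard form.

L_0(w) = (w - 1)(w - 2)(w - 5) / [(-2)·(-3)·(-6)]
       = (w^3 - 8w^2 + 17w - 10) / (-36)

L_0(w) = -(1/36)w^3 + (2/9)w^2 - (17/36)w + 5/18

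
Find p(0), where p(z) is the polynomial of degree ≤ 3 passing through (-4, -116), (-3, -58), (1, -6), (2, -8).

-4

Evaluate each Lagrange basis at z = 0:
L_0(0) = (3)·(-1)·(-2)/[(-1)·(-5)·(-6)] = -1/5
L_1(0) = (4)·(-1)·(-2)/[(1)·(-4)·(-5)] = 2/5
L_2(0) = (4)·(3)·(-2)/[(5)·(4)·(-1)] = 6/5
L_3(0) = (4)·(3)·(-1)/[(6)·(5)·(1)] = -2/5
Sum: (-116)·(-1/5) + (-58)·(2/5) + (-6)·(6/5) + (-8)·(-2/5) = -4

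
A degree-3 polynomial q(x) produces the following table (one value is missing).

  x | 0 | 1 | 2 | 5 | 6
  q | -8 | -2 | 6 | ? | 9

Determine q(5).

The 4 known values determine q uniquely (degree ≤ 3).
L_0(5) = (4)·(3)·(-1)/[(-1)·(-2)·(-6)] = 1
L_1(5) = (5)·(3)·(-1)/[(1)·(-1)·(-5)] = -3
L_2(5) = (5)·(4)·(-1)/[(2)·(1)·(-4)] = 5/2
L_3(5) = (5)·(4)·(3)/[(6)·(5)·(4)] = 1/2
Sum: (-8)·(1) + (-2)·(-3) + 6·(5/2) + 9·(1/2) = 35/2

35/2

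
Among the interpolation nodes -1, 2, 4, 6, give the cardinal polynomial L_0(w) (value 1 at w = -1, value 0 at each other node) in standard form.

L_0(w) = -(1/105)w^3 + (4/35)w^2 - (44/105)w + 16/35

L_0(w) = (w - 2)(w - 4)(w - 6) / [(-3)·(-5)·(-7)]
       = (w^3 - 12w^2 + 44w - 48) / (-105)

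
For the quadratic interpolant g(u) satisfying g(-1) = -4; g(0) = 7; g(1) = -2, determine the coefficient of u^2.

-10

L_0(u) = u(u - 1) / [2] = (1/2)u^2 - (1/2)u
L_1(u) = (u + 1)(u - 1) / [-1] = -u^2 + 1
L_2(u) = (u + 1)u / [2] = (1/2)u^2 + (1/2)u
g(u) = (-4)·L_0 + 7·L_1 + (-2)·L_2
Only the coefficient of u^2 is needed; take it from each L_i and combine:
(-4)·(1/2) + 7·(-1) + (-2)·(1/2) = -10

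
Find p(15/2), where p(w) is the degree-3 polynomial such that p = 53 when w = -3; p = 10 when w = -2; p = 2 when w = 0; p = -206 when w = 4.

L_0(15/2) = (19/2)·(15/2)·(7/2)/[(-1)·(-3)·(-7)] = -95/8
L_1(15/2) = (21/2)·(15/2)·(7/2)/[(1)·(-2)·(-6)] = 735/32
L_2(15/2) = (21/2)·(19/2)·(7/2)/[(3)·(2)·(-4)] = -931/64
L_3(15/2) = (21/2)·(19/2)·(15/2)/[(7)·(6)·(4)] = 285/64
Sum: 53·(-95/8) + 10·(735/32) + 2·(-931/64) + (-206)·(285/64) = -10769/8

-10769/8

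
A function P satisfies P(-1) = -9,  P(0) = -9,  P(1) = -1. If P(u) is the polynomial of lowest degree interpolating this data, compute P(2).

L_0(2) = (2)·(1)/[(-1)·(-2)] = 1
L_1(2) = (3)·(1)/[(1)·(-1)] = -3
L_2(2) = (3)·(2)/[(2)·(1)] = 3
Sum: (-9)·(1) + (-9)·(-3) + (-1)·(3) = 15

15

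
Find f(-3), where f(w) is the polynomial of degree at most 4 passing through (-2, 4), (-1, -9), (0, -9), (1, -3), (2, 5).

Evaluate each Lagrange basis at w = -3:
L_0(-3) = (-2)·(-3)·(-4)·(-5)/[(-1)·(-2)·(-3)·(-4)] = 5
L_1(-3) = (-1)·(-3)·(-4)·(-5)/[(1)·(-1)·(-2)·(-3)] = -10
L_2(-3) = (-1)·(-2)·(-4)·(-5)/[(2)·(1)·(-1)·(-2)] = 10
L_3(-3) = (-1)·(-2)·(-3)·(-5)/[(3)·(2)·(1)·(-1)] = -5
L_4(-3) = (-1)·(-2)·(-3)·(-4)/[(4)·(3)·(2)·(1)] = 1
Sum: 4·(5) + (-9)·(-10) + (-9)·(10) + (-3)·(-5) + 5·(1) = 40

40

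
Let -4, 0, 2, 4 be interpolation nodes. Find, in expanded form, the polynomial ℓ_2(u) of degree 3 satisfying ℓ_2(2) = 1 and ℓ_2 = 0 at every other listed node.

ℓ_2(u) = (u + 4)u(u - 4) / [(6)·(2)·(-2)]
       = (u^3 - 16u) / (-24)

ℓ_2(u) = -(1/24)u^3 + (2/3)u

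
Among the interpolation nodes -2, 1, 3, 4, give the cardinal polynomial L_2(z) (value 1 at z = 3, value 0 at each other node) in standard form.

L_2(z) = (z + 2)(z - 1)(z - 4) / [(5)·(2)·(-1)]
       = (z^3 - 3z^2 - 6z + 8) / (-10)

L_2(z) = -(1/10)z^3 + (3/10)z^2 + (3/5)z - 4/5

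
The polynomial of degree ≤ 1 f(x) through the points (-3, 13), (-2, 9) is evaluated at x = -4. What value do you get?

17

Evaluate each Lagrange basis at x = -4:
L_0(-4) = (-2)/[(-1)] = 2
L_1(-4) = (-1)/[(1)] = -1
Sum: 13·(2) + 9·(-1) = 17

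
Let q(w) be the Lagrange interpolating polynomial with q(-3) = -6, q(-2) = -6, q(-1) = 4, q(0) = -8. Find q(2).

-226

L_0(2) = (4)·(3)·(2)/[(-1)·(-2)·(-3)] = -4
L_1(2) = (5)·(3)·(2)/[(1)·(-1)·(-2)] = 15
L_2(2) = (5)·(4)·(2)/[(2)·(1)·(-1)] = -20
L_3(2) = (5)·(4)·(3)/[(3)·(2)·(1)] = 10
Sum: (-6)·(-4) + (-6)·(15) + 4·(-20) + (-8)·(10) = -226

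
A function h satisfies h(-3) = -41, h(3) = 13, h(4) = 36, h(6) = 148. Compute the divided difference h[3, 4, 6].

11

h[3,4] = (36 - 13) / (4 - 3) = 23
h[4,6] = (148 - 36) / (6 - 4) = 56
h[3,4,6] = (56 - 23) / (6 - 3) = 11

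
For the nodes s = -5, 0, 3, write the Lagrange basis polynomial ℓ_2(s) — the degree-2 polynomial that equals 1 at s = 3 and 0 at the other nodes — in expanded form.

ℓ_2(s) = (1/24)s^2 + (5/24)s

ℓ_2(s) = (s + 5)s / [(8)·(3)]
       = (s^2 + 5s) / (24)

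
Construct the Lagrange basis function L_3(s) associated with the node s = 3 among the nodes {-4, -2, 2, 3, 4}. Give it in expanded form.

L_3(s) = (s + 4)(s + 2)(s - 2)(s - 4) / [(7)·(5)·(1)·(-1)]
       = (s^4 - 20s^2 + 64) / (-35)

L_3(s) = -(1/35)s^4 + (4/7)s^2 - 64/35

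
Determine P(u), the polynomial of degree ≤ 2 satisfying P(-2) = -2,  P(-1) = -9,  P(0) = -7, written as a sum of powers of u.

P(u) = (9/2)u^2 + (13/2)u - 7

Newton's divided differences:
P[-2,-1] = (-9 - (-2)) / (-1 - (-2)) = -7
P[-1,0] = (-7 - (-9)) / (0 - (-1)) = 2
P[-2,-1,0] = (2 - (-7)) / (0 - (-2)) = 9/2
P(u) = -2 + (-7)·(u + 2) + (9/2)·(u + 2)(u + 1)
Expanding: P(u) = (9/2)u^2 + (13/2)u - 7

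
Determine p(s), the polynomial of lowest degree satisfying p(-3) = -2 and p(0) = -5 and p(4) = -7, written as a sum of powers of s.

p(s) = (1/14)s^2 - (11/14)s - 5

Build the Lagrange basis polynomials:
L_0(s) = s(s - 4) / [21] = (1/21)s^2 - (4/21)s
L_1(s) = (s + 3)(s - 4) / [-12] = -(1/12)s^2 + (1/12)s + 1
L_2(s) = (s + 3)s / [28] = (1/28)s^2 + (3/28)s
p(s) = (-2)·L_0 + (-5)·L_1 + (-7)·L_2
  (-2)·L_0(s) = -(2/21)s^2 + (8/21)s
  (-5)·L_1(s) = (5/12)s^2 - (5/12)s - 5
  (-7)·L_2(s) = -(1/4)s^2 - (3/4)s
Adding term by term: (1/14)s^2 - (11/14)s - 5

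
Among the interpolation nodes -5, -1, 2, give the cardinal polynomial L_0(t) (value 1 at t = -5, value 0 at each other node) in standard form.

L_0(t) = (1/28)t^2 - (1/28)t - 1/14

L_0(t) = (t + 1)(t - 2) / [(-4)·(-7)]
       = (t^2 - t - 2) / (28)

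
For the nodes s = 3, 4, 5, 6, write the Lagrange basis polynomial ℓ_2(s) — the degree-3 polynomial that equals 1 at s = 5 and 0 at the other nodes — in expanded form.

ℓ_2(s) = -(1/2)s^3 + (13/2)s^2 - 27s + 36

ℓ_2(s) = (s - 3)(s - 4)(s - 6) / [(2)·(1)·(-1)]
       = (s^3 - 13s^2 + 54s - 72) / (-2)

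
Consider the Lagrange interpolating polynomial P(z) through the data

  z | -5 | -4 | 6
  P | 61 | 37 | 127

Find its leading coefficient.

Build the Lagrange basis polynomials:
L_0(z) = (z + 4)(z - 6) / [11] = (1/11)z^2 - (2/11)z - 24/11
L_1(z) = (z + 5)(z - 6) / [-10] = -(1/10)z^2 + (1/10)z + 3
L_2(z) = (z + 5)(z + 4) / [110] = (1/110)z^2 + (9/110)z + 2/11
P(z) = 61·L_0 + 37·L_1 + 127·L_2
Only the coefficient of z^2 is needed; take it from each L_i and combine:
61·(1/11) + 37·(-1/10) + 127·(1/110) = 3

3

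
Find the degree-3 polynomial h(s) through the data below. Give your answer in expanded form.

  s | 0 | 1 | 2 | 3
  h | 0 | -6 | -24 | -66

h(s) = -2s^3 - 4s

L_0(s) = (s - 1)(s - 2)(s - 3) / [-6] = -(1/6)s^3 + s^2 - (11/6)s + 1
L_1(s) = s(s - 2)(s - 3) / [2] = (1/2)s^3 - (5/2)s^2 + 3s
L_2(s) = s(s - 1)(s - 3) / [-2] = -(1/2)s^3 + 2s^2 - (3/2)s
L_3(s) = s(s - 1)(s - 2) / [6] = (1/6)s^3 - (1/2)s^2 + (1/3)s
h(s) = 0·L_0 + (-6)·L_1 + (-24)·L_2 + (-66)·L_3
  0·L_0(s) = 0
  (-6)·L_1(s) = -3s^3 + 15s^2 - 18s
  (-24)·L_2(s) = 12s^3 - 48s^2 + 36s
  (-66)·L_3(s) = -11s^3 + 33s^2 - 22s
Adding term by term: -2s^3 - 4s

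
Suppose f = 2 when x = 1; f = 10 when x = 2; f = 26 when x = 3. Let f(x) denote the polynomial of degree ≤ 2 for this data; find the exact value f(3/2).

5

L_0(3/2) = (-1/2)·(-3/2)/[(-1)·(-2)] = 3/8
L_1(3/2) = (1/2)·(-3/2)/[(1)·(-1)] = 3/4
L_2(3/2) = (1/2)·(-1/2)/[(2)·(1)] = -1/8
Sum: 2·(3/8) + 10·(3/4) + 26·(-1/8) = 5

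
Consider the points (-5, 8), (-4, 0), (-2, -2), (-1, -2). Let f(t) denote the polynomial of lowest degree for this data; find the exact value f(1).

Evaluate each Lagrange basis at t = 1:
L_0(1) = (5)·(3)·(2)/[(-1)·(-3)·(-4)] = -5/2
L_1(1) = (6)·(3)·(2)/[(1)·(-2)·(-3)] = 6
L_2(1) = (6)·(5)·(2)/[(3)·(2)·(-1)] = -10
L_3(1) = (6)·(5)·(3)/[(4)·(3)·(1)] = 15/2
Sum: 8·(-5/2) + 0 + (-2)·(-10) + (-2)·(15/2) = -15

-15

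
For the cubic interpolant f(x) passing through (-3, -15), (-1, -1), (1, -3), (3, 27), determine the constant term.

Build the Lagrange basis polynomials:
L_0(x) = (x + 1)(x - 1)(x - 3) / [-48] = -(1/48)x^3 + (1/16)x^2 + (1/48)x - 1/16
L_1(x) = (x + 3)(x - 1)(x - 3) / [16] = (1/16)x^3 - (1/16)x^2 - (9/16)x + 9/16
L_2(x) = (x + 3)(x + 1)(x - 3) / [-16] = -(1/16)x^3 - (1/16)x^2 + (9/16)x + 9/16
L_3(x) = (x + 3)(x + 1)(x - 1) / [48] = (1/48)x^3 + (1/16)x^2 - (1/48)x - 1/16
f(x) = (-15)·L_0 + (-1)·L_1 + (-3)·L_2 + 27·L_3
Only the constant term is needed; take it from each L_i and combine:
(-15)·(-1/16) + (-1)·(9/16) + (-3)·(9/16) + 27·(-1/16) = -3

-3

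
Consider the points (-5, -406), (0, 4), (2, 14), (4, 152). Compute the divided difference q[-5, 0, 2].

q[-5,0] = (4 - (-406)) / (0 - (-5)) = 82
q[0,2] = (14 - 4) / (2 - 0) = 5
q[-5,0,2] = (5 - 82) / (2 - (-5)) = -11

-11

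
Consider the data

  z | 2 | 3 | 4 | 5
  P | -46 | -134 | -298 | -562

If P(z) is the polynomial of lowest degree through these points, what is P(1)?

-10

Using Newton's divided-difference form:
P[2,3] = (-134 - (-46)) / (3 - 2) = -88
P[3,4] = (-298 - (-134)) / (4 - 3) = -164
P[4,5] = (-562 - (-298)) / (5 - 4) = -264
P[2,3,4] = (-164 - (-88)) / (4 - 2) = -38
P[3,4,5] = (-264 - (-164)) / (5 - 3) = -50
P[2,3,4,5] = (-50 - (-38)) / (5 - 2) = -4
P(1) = -46 + (-88)·(-1) + (-38)·(-1)·(-2) + (-4)·(-1)·(-2)·(-3) = -10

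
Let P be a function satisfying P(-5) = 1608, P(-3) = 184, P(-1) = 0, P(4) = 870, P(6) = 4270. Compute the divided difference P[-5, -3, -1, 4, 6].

P[-5,-3] = (184 - 1608) / (-3 - (-5)) = -712
P[-3,-1] = (0 - 184) / (-1 - (-3)) = -92
P[-1,4] = (870 - 0) / (4 - (-1)) = 174
P[4,6] = (4270 - 870) / (6 - 4) = 1700
P[-5,-3,-1] = (-92 - (-712)) / (-1 - (-5)) = 155
P[-3,-1,4] = (174 - (-92)) / (4 - (-3)) = 38
P[-1,4,6] = (1700 - 174) / (6 - (-1)) = 218
P[-5,-3,-1,4] = (38 - 155) / (4 - (-5)) = -13
P[-3,-1,4,6] = (218 - 38) / (6 - (-3)) = 20
P[-5,-3,-1,4,6] = (20 - (-13)) / (6 - (-5)) = 3

3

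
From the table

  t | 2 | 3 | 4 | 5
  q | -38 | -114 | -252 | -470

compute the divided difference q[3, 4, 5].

-40

q[3,4] = (-252 - (-114)) / (4 - 3) = -138
q[4,5] = (-470 - (-252)) / (5 - 4) = -218
q[3,4,5] = (-218 - (-138)) / (5 - 3) = -40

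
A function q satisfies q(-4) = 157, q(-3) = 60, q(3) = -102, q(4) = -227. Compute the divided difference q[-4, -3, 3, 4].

q[-4,-3] = (60 - 157) / (-3 - (-4)) = -97
q[-3,3] = (-102 - 60) / (3 - (-3)) = -27
q[3,4] = (-227 - (-102)) / (4 - 3) = -125
q[-4,-3,3] = (-27 - (-97)) / (3 - (-4)) = 10
q[-3,3,4] = (-125 - (-27)) / (4 - (-3)) = -14
q[-4,-3,3,4] = (-14 - 10) / (4 - (-4)) = -3

-3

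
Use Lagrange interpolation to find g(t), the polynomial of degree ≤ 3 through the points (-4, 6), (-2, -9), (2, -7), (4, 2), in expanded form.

Build the Lagrange basis polynomials:
L_0(t) = (t + 2)(t - 2)(t - 4) / [-96] = -(1/96)t^3 + (1/24)t^2 + (1/24)t - 1/6
L_1(t) = (t + 4)(t - 2)(t - 4) / [48] = (1/48)t^3 - (1/24)t^2 - (1/3)t + 2/3
L_2(t) = (t + 4)(t + 2)(t - 4) / [-48] = -(1/48)t^3 - (1/24)t^2 + (1/3)t + 2/3
L_3(t) = (t + 4)(t + 2)(t - 2) / [96] = (1/96)t^3 + (1/24)t^2 - (1/24)t - 1/6
g(t) = 6·L_0 + (-9)·L_1 + (-7)·L_2 + 2·L_3
  6·L_0(t) = -(1/16)t^3 + (1/4)t^2 + (1/4)t - 1
  (-9)·L_1(t) = -(3/16)t^3 + (3/8)t^2 + 3t - 6
  (-7)·L_2(t) = (7/48)t^3 + (7/24)t^2 - (7/3)t - 14/3
  2·L_3(t) = (1/48)t^3 + (1/12)t^2 - (1/12)t - 1/3
Adding term by term: -(1/12)t^3 + t^2 + (5/6)t - 12

g(t) = -(1/12)t^3 + t^2 + (5/6)t - 12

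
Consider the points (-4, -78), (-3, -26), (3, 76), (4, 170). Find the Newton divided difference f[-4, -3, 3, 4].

2

f[-4,-3] = (-26 - (-78)) / (-3 - (-4)) = 52
f[-3,3] = (76 - (-26)) / (3 - (-3)) = 17
f[3,4] = (170 - 76) / (4 - 3) = 94
f[-4,-3,3] = (17 - 52) / (3 - (-4)) = -5
f[-3,3,4] = (94 - 17) / (4 - (-3)) = 11
f[-4,-3,3,4] = (11 - (-5)) / (4 - (-4)) = 2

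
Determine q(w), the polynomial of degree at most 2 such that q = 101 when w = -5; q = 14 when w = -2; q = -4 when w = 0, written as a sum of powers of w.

Build the Lagrange basis polynomials:
L_0(w) = (w + 2)w / [15] = (1/15)w^2 + (2/15)w
L_1(w) = (w + 5)w / [-6] = -(1/6)w^2 - (5/6)w
L_2(w) = (w + 5)(w + 2) / [10] = (1/10)w^2 + (7/10)w + 1
q(w) = 101·L_0 + 14·L_1 + (-4)·L_2
  101·L_0(w) = (101/15)w^2 + (202/15)w
  14·L_1(w) = -(7/3)w^2 - (35/3)w
  (-4)·L_2(w) = -(2/5)w^2 - (14/5)w - 4
Adding term by term: 4w^2 - w - 4

q(w) = 4w^2 - w - 4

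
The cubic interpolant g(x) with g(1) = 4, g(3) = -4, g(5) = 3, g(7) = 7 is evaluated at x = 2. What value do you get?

Using Newton's divided-difference form:
g[1,3] = (-4 - 4) / (3 - 1) = -4
g[3,5] = (3 - (-4)) / (5 - 3) = 7/2
g[5,7] = (7 - 3) / (7 - 5) = 2
g[1,3,5] = (7/2 - (-4)) / (5 - 1) = 15/8
g[3,5,7] = (2 - 7/2) / (7 - 3) = -3/8
g[1,3,5,7] = (-3/8 - 15/8) / (7 - 1) = -3/8
g(2) = 4 + (-4)·(1) + (15/8)·(1)·(-1) + (-3/8)·(1)·(-1)·(-3) = -3

-3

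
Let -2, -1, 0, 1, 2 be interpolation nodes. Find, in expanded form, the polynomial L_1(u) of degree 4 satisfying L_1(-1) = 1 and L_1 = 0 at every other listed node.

L_1(u) = -(1/6)u^4 + (1/6)u^3 + (2/3)u^2 - (2/3)u

L_1(u) = (u + 2)u(u - 1)(u - 2) / [(1)·(-1)·(-2)·(-3)]
       = (u^4 - u^3 - 4u^2 + 4u) / (-6)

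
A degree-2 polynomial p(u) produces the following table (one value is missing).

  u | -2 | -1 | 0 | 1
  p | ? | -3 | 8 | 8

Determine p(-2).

-25

The 3 known values determine p uniquely (degree ≤ 2).
Evaluate each Lagrange basis at u = -2:
L_0(-2) = (-2)·(-3)/[(-1)·(-2)] = 3
L_1(-2) = (-1)·(-3)/[(1)·(-1)] = -3
L_2(-2) = (-1)·(-2)/[(2)·(1)] = 1
Sum: (-3)·(3) + 8·(-3) + 8·(1) = -25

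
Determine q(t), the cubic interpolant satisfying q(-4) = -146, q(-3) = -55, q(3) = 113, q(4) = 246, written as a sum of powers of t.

q(t) = 3t^3 + 3t^2 + t + 2

L_0(t) = (t + 3)(t - 3)(t - 4) / [-56] = -(1/56)t^3 + (1/14)t^2 + (9/56)t - 9/14
L_1(t) = (t + 4)(t - 3)(t - 4) / [42] = (1/42)t^3 - (1/14)t^2 - (8/21)t + 8/7
L_2(t) = (t + 4)(t + 3)(t - 4) / [-42] = -(1/42)t^3 - (1/14)t^2 + (8/21)t + 8/7
L_3(t) = (t + 4)(t + 3)(t - 3) / [56] = (1/56)t^3 + (1/14)t^2 - (9/56)t - 9/14
q(t) = (-146)·L_0 + (-55)·L_1 + 113·L_2 + 246·L_3
  (-146)·L_0(t) = (73/28)t^3 - (73/7)t^2 - (657/28)t + 657/7
  (-55)·L_1(t) = -(55/42)t^3 + (55/14)t^2 + (440/21)t - 440/7
  113·L_2(t) = -(113/42)t^3 - (113/14)t^2 + (904/21)t + 904/7
  246·L_3(t) = (123/28)t^3 + (123/7)t^2 - (1107/28)t - 1107/7
Adding term by term: 3t^3 + 3t^2 + t + 2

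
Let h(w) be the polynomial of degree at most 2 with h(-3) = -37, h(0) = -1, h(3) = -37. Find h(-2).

-17

L_0(-2) = (-2)·(-5)/[(-3)·(-6)] = 5/9
L_1(-2) = (1)·(-5)/[(3)·(-3)] = 5/9
L_2(-2) = (1)·(-2)/[(6)·(3)] = -1/9
Sum: (-37)·(5/9) + (-1)·(5/9) + (-37)·(-1/9) = -17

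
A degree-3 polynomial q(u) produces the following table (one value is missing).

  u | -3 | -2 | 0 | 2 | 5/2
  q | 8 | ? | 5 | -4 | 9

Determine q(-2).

The 4 known values determine q uniquely (degree ≤ 3).
L_0(-2) = (-2)·(-4)·(-9/2)/[(-3)·(-5)·(-11/2)] = 24/55
L_1(-2) = (1)·(-4)·(-9/2)/[(3)·(-2)·(-5/2)] = 6/5
L_2(-2) = (1)·(-2)·(-9/2)/[(5)·(2)·(-1/2)] = -9/5
L_3(-2) = (1)·(-2)·(-4)/[(11/2)·(5/2)·(1/2)] = 64/55
Sum: 8·(24/55) + 5·(6/5) + (-4)·(-9/5) + 9·(64/55) = 1494/55

1494/55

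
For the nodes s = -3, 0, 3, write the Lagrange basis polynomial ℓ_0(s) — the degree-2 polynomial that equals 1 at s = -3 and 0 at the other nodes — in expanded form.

ℓ_0(s) = (1/18)s^2 - (1/6)s

ℓ_0(s) = s(s - 3) / [(-3)·(-6)]
       = (s^2 - 3s) / (18)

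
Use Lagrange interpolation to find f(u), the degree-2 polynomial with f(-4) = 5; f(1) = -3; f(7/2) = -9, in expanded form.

f(u) = -(8/75)u^2 - (48/25)u - 73/75

Build the Lagrange basis polynomials:
L_0(u) = (u - 1)(u - 7/2) / [75/2] = (2/75)u^2 - (3/25)u + 7/75
L_1(u) = (u + 4)(u - 7/2) / [-25/2] = -(2/25)u^2 - (1/25)u + 28/25
L_2(u) = (u + 4)(u - 1) / [75/4] = (4/75)u^2 + (4/25)u - 16/75
f(u) = 5·L_0 + (-3)·L_1 + (-9)·L_2
  5·L_0(u) = (2/15)u^2 - (3/5)u + 7/15
  (-3)·L_1(u) = (6/25)u^2 + (3/25)u - 84/25
  (-9)·L_2(u) = -(12/25)u^2 - (36/25)u + 48/25
Adding term by term: -(8/75)u^2 - (48/25)u - 73/75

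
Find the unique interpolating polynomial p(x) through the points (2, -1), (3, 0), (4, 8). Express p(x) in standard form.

p(x) = (7/2)x^2 - (33/2)x + 18

Build the Lagrange basis polynomials:
L_0(x) = (x - 3)(x - 4) / [2] = (1/2)x^2 - (7/2)x + 6
L_1(x) = (x - 2)(x - 4) / [-1] = -x^2 + 6x - 8
L_2(x) = (x - 2)(x - 3) / [2] = (1/2)x^2 - (5/2)x + 3
p(x) = (-1)·L_0 + 0·L_1 + 8·L_2
  (-1)·L_0(x) = -(1/2)x^2 + (7/2)x - 6
  0·L_1(x) = 0
  8·L_2(x) = 4x^2 - 20x + 24
Adding term by term: (7/2)x^2 - (33/2)x + 18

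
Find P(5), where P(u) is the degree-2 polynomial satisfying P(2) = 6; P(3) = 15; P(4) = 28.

45

Using Newton's divided-difference form:
P[2,3] = (15 - 6) / (3 - 2) = 9
P[3,4] = (28 - 15) / (4 - 3) = 13
P[2,3,4] = (13 - 9) / (4 - 2) = 2
P(5) = 6 + 9·(3) + 2·(3)·(2) = 45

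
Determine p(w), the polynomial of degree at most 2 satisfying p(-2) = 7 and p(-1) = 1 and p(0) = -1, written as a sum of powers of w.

p(w) = 2w^2 - 1

L_0(w) = (w + 1)w / [2] = (1/2)w^2 + (1/2)w
L_1(w) = (w + 2)w / [-1] = -w^2 - 2w
L_2(w) = (w + 2)(w + 1) / [2] = (1/2)w^2 + (3/2)w + 1
p(w) = 7·L_0 + 1·L_1 + (-1)·L_2
  7·L_0(w) = (7/2)w^2 + (7/2)w
  1·L_1(w) = -w^2 - 2w
  (-1)·L_2(w) = -(1/2)w^2 - (3/2)w - 1
Adding term by term: 2w^2 - 1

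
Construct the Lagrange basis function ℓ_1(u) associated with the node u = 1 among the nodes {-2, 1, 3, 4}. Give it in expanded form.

ℓ_1(u) = (1/18)u^3 - (5/18)u^2 - (1/9)u + 4/3

ℓ_1(u) = (u + 2)(u - 3)(u - 4) / [(3)·(-2)·(-3)]
       = (u^3 - 5u^2 - 2u + 24) / (18)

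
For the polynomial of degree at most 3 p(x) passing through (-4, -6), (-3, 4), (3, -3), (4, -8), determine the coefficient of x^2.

L_0(x) = (x + 3)(x - 3)(x - 4) / [-56] = -(1/56)x^3 + (1/14)x^2 + (9/56)x - 9/14
L_1(x) = (x + 4)(x - 3)(x - 4) / [42] = (1/42)x^3 - (1/14)x^2 - (8/21)x + 8/7
L_2(x) = (x + 4)(x + 3)(x - 4) / [-42] = -(1/42)x^3 - (1/14)x^2 + (8/21)x + 8/7
L_3(x) = (x + 4)(x + 3)(x - 3) / [56] = (1/56)x^3 + (1/14)x^2 - (9/56)x - 9/14
p(x) = (-6)·L_0 + 4·L_1 + (-3)·L_2 + (-8)·L_3
Only the coefficient of x^2 is needed; take it from each L_i and combine:
(-6)·(1/14) + 4·(-1/14) + (-3)·(-1/14) + (-8)·(1/14) = -15/14

-15/14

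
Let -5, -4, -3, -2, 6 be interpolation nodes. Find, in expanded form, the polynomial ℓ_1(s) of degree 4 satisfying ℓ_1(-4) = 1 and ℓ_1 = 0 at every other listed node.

ℓ_1(s) = -(1/20)s^4 - (1/5)s^3 + (29/20)s^2 + (39/5)s + 9

ℓ_1(s) = (s + 5)(s + 3)(s + 2)(s - 6) / [(1)·(-1)·(-2)·(-10)]
       = (s^4 + 4s^3 - 29s^2 - 156s - 180) / (-20)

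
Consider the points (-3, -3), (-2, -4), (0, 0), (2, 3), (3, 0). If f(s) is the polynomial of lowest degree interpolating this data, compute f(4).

Evaluate each Lagrange basis at s = 4:
L_0(4) = (6)·(4)·(2)·(1)/[(-1)·(-3)·(-5)·(-6)] = 8/15
L_1(4) = (7)·(4)·(2)·(1)/[(1)·(-2)·(-4)·(-5)] = -7/5
L_2(4) = (7)·(6)·(2)·(1)/[(3)·(2)·(-2)·(-3)] = 7/3
L_3(4) = (7)·(6)·(4)·(1)/[(5)·(4)·(2)·(-1)] = -21/5
L_4(4) = (7)·(6)·(4)·(2)/[(6)·(5)·(3)·(1)] = 56/15
Sum: (-3)·(8/15) + (-4)·(-7/5) + 0 + 3·(-21/5) + 0 = -43/5

-43/5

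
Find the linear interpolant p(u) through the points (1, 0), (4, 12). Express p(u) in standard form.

p(u) = 4u - 4

L_0(u) = (u - 4) / [-3] = -(1/3)u + 4/3
L_1(u) = (u - 1) / [3] = (1/3)u - 1/3
p(u) = 0·L_0 + 12·L_1
  0·L_0(u) = 0
  12·L_1(u) = 4u - 4
Adding term by term: 4u - 4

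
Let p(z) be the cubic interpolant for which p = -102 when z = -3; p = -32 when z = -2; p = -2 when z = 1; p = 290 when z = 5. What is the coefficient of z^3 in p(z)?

The leading coefficient equals the top divided difference p[-3,-2,1,5].
p[-3,-2] = (-32 - (-102)) / (-2 - (-3)) = 70
p[-2,1] = (-2 - (-32)) / (1 - (-2)) = 10
p[1,5] = (290 - (-2)) / (5 - 1) = 73
p[-3,-2,1] = (10 - 70) / (1 - (-3)) = -15
p[-2,1,5] = (73 - 10) / (5 - (-2)) = 9
p[-3,-2,1,5] = (9 - (-15)) / (5 - (-3)) = 3

3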